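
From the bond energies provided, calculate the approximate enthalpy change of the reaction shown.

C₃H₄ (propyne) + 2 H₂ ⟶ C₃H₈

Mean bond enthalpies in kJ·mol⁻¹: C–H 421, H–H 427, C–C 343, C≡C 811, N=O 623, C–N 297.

Bonds broken (reactants):
  C≡C: 1 × 811 = 811
  C–C: 1 × 343 = 343
  C–H: 4 × 421 = 1684
  H–H: 2 × 427 = 854
  Σ(broken) = 3692 kJ
Bonds formed (products):
  C–C: 2 × 343 = 686
  C–H: 8 × 421 = 3368
  Σ(formed) = 4054 kJ
ΔH = Σ(broken) − Σ(formed) = 3692 − 4054 = −362 kJ

ΔH ≈ −362 kJ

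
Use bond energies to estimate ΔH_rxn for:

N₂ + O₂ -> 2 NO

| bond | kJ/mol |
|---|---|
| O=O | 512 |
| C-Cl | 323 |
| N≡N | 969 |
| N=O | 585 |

ΔH ≈ +311 kJ

Bonds broken (reactants):
  N≡N: 1 × 969 = 969
  O=O: 1 × 512 = 512
  Σ(broken) = 1481 kJ
Bonds formed (products):
  N=O: 2 × 585 = 1170
  Σ(formed) = 1170 kJ
ΔH = Σ(broken) − Σ(formed) = 1481 − 1170 = +311 kJ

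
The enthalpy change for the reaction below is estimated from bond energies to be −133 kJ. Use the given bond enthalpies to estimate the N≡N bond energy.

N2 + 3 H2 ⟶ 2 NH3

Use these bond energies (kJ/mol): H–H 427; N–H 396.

D(N≡N) ≈ 962 kJ/mol

Let D be the N≡N bond energy.
Σ(broken) = 3×427 + 1×D = 1281 + D
Σ(formed) = 6×396 = 2376
ΔH = Σ(broken) − Σ(formed) = (1281 + D) − (2376) = −1095 + D
Setting this equal to −133 kJ gives D = 962 kJ/mol.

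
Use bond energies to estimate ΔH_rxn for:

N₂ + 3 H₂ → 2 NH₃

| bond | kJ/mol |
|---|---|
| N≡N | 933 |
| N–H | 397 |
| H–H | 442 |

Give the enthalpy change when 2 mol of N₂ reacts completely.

Bonds broken (reactants):
  H–H: 3 × 442 = 1326
  N≡N: 1 × 933 = 933
  Σ(broken) = 2259 kJ
Bonds formed (products):
  N–H: 6 × 397 = 2382
  Σ(formed) = 2382 kJ
ΔH = Σ(broken) − Σ(formed) = 2259 − 2382 = −123 kJ
For 2× the reaction as written: 2 × (−123) = −246 kJ

ΔH = −246 kJ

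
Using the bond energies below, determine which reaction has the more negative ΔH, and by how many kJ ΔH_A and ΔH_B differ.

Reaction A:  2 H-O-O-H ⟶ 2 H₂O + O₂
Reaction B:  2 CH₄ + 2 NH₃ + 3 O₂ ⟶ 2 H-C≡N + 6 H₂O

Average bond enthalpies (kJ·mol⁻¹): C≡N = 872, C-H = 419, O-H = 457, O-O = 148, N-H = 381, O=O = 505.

Reaction B, by 704 kJ

Reaction A:
  Bonds broken (reactants):
    O-H: 4 × 457 = 1828
    O-O: 2 × 148 = 296
    Σ(broken) = 2124 kJ
  Bonds formed (products):
    O-H: 4 × 457 = 1828
    O=O: 1 × 505 = 505
    Σ(formed) = 2333 kJ
  ΔH_A = 2124 − 2333 = −209 kJ
Reaction B:
  Bonds broken (reactants):
    C-H: 8 × 419 = 3352
    N-H: 6 × 381 = 2286
    O=O: 3 × 505 = 1515
    Σ(broken) = 7153 kJ
  Bonds formed (products):
    C≡N: 2 × 872 = 1744
    C-H: 2 × 419 = 838
    O-H: 12 × 457 = 5484
    Σ(formed) = 8066 kJ
  ΔH_B = 7153 − 8066 = −913 kJ
ΔH_A − ΔH_B = +704 kJ, so reaction B has the more negative ΔH; |ΔH_A − ΔH_B| = 704 kJ.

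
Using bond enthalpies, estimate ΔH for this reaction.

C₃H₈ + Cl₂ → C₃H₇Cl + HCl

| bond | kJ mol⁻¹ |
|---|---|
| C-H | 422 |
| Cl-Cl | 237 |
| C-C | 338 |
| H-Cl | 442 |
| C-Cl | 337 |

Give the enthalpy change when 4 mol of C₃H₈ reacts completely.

ΔH = −480 kJ

Bonds broken (reactants):
  C-C: 2 × 338 = 676
  C-H: 8 × 422 = 3376
  Cl-Cl: 1 × 237 = 237
  Σ(broken) = 4289 kJ
Bonds formed (products):
  C-C: 2 × 338 = 676
  C-Cl: 1 × 337 = 337
  C-H: 7 × 422 = 2954
  H-Cl: 1 × 442 = 442
  Σ(formed) = 4409 kJ
ΔH = Σ(broken) − Σ(formed) = 4289 − 4409 = −120 kJ
For 4× the reaction as written: 4 × (−120) = −480 kJ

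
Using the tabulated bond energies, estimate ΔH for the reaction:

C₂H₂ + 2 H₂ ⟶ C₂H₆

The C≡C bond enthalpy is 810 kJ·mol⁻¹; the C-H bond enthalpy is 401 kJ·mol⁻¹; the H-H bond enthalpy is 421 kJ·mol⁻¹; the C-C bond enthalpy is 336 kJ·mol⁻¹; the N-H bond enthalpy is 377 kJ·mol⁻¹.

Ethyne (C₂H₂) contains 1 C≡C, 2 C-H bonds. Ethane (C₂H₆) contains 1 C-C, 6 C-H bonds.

Bonds broken (reactants):
  C≡C: 1 × 810 = 810
  C-H: 2 × 401 = 802
  H-H: 2 × 421 = 842
  Σ(broken) = 2454 kJ
Bonds formed (products):
  C-C: 1 × 336 = 336
  C-H: 6 × 401 = 2406
  Σ(formed) = 2742 kJ
ΔH = Σ(broken) − Σ(formed) = 2454 − 2742 = −288 kJ

ΔH ≈ −288 kJ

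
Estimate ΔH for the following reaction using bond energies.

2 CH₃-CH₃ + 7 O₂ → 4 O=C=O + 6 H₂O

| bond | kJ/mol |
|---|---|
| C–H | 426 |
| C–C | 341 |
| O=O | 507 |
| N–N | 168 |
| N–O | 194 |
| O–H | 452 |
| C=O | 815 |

ΔH ≈ −2601 kJ

Bonds broken (reactants):
  C–C: 2 × 341 = 682
  C–H: 12 × 426 = 5112
  O=O: 7 × 507 = 3549
  Σ(broken) = 9343 kJ
Bonds formed (products):
  C=O: 8 × 815 = 6520
  O–H: 12 × 452 = 5424
  Σ(formed) = 11944 kJ
ΔH = Σ(broken) − Σ(formed) = 9343 − 11944 = −2601 kJ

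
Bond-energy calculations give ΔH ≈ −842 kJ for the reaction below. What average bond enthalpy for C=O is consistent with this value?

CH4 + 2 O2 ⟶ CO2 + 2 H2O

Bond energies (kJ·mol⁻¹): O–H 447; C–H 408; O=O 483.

D(C=O) ≈ 826 kJ/mol

Let D be the C=O bond energy.
Σ(broken) = 4×408 + 2×483 = 2598
Σ(formed) = 2×D + 4×447 = 1788 + 2D
ΔH = Σ(broken) − Σ(formed) = (2598) − (1788 + 2D) = +810 − 2D
Setting this equal to −842 kJ gives 2D = 1652, so D = 826 kJ/mol.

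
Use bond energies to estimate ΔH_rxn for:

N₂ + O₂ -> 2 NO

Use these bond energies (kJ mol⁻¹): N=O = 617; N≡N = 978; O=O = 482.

Bonds broken (reactants):
  N≡N: 1 × 978 = 978
  O=O: 1 × 482 = 482
  Σ(broken) = 1460 kJ
Bonds formed (products):
  N=O: 2 × 617 = 1234
  Σ(formed) = 1234 kJ
ΔH = Σ(broken) − Σ(formed) = 1460 − 1234 = +226 kJ

ΔH ≈ +226 kJ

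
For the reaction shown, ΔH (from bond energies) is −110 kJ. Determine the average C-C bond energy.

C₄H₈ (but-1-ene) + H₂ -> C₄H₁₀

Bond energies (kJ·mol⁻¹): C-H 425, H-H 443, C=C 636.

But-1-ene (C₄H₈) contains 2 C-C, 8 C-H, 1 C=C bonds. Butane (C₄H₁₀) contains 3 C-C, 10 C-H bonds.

Let D be the C-C bond energy.
Σ(broken) = 2×D + 8×425 + 1×636 + 1×443 = 4479 + 2D
Σ(formed) = 3×D + 10×425 = 4250 + 3D
ΔH = Σ(broken) − Σ(formed) = (4479 + 2D) − (4250 + 3D) = +229 − D
Setting this equal to −110 kJ gives D = 339 kJ/mol.

D(C-C) ≈ 339 kJ/mol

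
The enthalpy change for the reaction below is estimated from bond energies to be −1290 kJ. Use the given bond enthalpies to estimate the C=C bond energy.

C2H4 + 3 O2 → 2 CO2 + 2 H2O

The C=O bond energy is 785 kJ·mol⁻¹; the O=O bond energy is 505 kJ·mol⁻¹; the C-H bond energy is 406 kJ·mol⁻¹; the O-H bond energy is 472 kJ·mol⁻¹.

D(C=C) ≈ 599 kJ/mol

Let D be the C=C bond energy.
Σ(broken) = 4×406 + 1×D + 3×505 = 3139 + D
Σ(formed) = 4×785 + 4×472 = 5028
ΔH = Σ(broken) − Σ(formed) = (3139 + D) − (5028) = −1889 + D
Setting this equal to −1290 kJ gives D = 599 kJ/mol.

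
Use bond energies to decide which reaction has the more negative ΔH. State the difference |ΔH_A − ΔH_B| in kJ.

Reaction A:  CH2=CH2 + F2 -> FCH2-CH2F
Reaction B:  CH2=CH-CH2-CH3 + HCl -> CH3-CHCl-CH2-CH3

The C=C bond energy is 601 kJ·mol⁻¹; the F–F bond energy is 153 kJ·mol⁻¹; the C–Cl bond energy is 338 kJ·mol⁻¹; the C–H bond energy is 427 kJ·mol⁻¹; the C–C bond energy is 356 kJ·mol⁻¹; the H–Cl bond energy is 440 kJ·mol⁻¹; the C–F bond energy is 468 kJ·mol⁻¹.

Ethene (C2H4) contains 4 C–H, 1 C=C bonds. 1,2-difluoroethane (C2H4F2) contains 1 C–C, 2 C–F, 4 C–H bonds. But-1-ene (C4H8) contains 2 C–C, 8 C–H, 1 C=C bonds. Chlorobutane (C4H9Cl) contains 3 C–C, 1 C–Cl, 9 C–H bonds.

Reaction A, by 458 kJ

Reaction A:
  Bonds broken (reactants):
    C–H: 4 × 427 = 1708
    C=C: 1 × 601 = 601
    F–F: 1 × 153 = 153
    Σ(broken) = 2462 kJ
  Bonds formed (products):
    C–C: 1 × 356 = 356
    C–F: 2 × 468 = 936
    C–H: 4 × 427 = 1708
    Σ(formed) = 3000 kJ
  ΔH_A = 2462 − 3000 = −538 kJ
Reaction B:
  Bonds broken (reactants):
    C–C: 2 × 356 = 712
    C–H: 8 × 427 = 3416
    C=C: 1 × 601 = 601
    H–Cl: 1 × 440 = 440
    Σ(broken) = 5169 kJ
  Bonds formed (products):
    C–C: 3 × 356 = 1068
    C–Cl: 1 × 338 = 338
    C–H: 9 × 427 = 3843
    Σ(formed) = 5249 kJ
  ΔH_B = 5169 − 5249 = −80 kJ
ΔH_A − ΔH_B = −458 kJ, so reaction A has the more negative ΔH; |ΔH_A − ΔH_B| = 458 kJ.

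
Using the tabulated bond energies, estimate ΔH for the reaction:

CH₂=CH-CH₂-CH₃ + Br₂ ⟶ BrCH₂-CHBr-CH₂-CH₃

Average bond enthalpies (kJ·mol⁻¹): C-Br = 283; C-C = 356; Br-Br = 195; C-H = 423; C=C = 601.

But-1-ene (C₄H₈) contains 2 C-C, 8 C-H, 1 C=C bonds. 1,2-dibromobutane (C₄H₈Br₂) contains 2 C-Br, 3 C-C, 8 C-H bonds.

ΔH ≈ −126 kJ

Bonds broken (reactants):
  Br-Br: 1 × 195 = 195
  C-C: 2 × 356 = 712
  C-H: 8 × 423 = 3384
  C=C: 1 × 601 = 601
  Σ(broken) = 4892 kJ
Bonds formed (products):
  C-Br: 2 × 283 = 566
  C-C: 3 × 356 = 1068
  C-H: 8 × 423 = 3384
  Σ(formed) = 5018 kJ
ΔH = Σ(broken) − Σ(formed) = 4892 − 5018 = −126 kJ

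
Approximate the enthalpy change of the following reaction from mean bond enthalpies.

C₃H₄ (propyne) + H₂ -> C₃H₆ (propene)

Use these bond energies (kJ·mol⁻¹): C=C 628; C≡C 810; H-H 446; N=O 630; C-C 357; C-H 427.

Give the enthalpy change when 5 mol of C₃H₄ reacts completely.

ΔH = −1130 kJ

Bonds broken (reactants):
  C≡C: 1 × 810 = 810
  C-C: 1 × 357 = 357
  C-H: 4 × 427 = 1708
  H-H: 1 × 446 = 446
  Σ(broken) = 3321 kJ
Bonds formed (products):
  C-C: 1 × 357 = 357
  C-H: 6 × 427 = 2562
  C=C: 1 × 628 = 628
  Σ(formed) = 3547 kJ
ΔH = Σ(broken) − Σ(formed) = 3321 − 3547 = −226 kJ
For 5× the reaction as written: 5 × (−226) = −1130 kJ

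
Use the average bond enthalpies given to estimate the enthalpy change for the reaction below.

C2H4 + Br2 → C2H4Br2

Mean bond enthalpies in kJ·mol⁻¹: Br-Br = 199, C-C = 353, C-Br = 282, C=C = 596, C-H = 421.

Bonds broken (reactants):
  Br-Br: 1 × 199 = 199
  C-H: 4 × 421 = 1684
  C=C: 1 × 596 = 596
  Σ(broken) = 2479 kJ
Bonds formed (products):
  C-Br: 2 × 282 = 564
  C-C: 1 × 353 = 353
  C-H: 4 × 421 = 1684
  Σ(formed) = 2601 kJ
ΔH = Σ(broken) − Σ(formed) = 2479 − 2601 = −122 kJ

ΔH ≈ −122 kJ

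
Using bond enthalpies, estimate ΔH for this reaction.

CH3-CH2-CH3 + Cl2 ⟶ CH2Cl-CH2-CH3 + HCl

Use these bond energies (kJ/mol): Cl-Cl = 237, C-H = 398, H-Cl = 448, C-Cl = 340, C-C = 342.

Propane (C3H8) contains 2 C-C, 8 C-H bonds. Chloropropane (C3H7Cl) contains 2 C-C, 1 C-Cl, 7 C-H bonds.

ΔH ≈ −153 kJ

Bonds broken (reactants):
  C-C: 2 × 342 = 684
  C-H: 8 × 398 = 3184
  Cl-Cl: 1 × 237 = 237
  Σ(broken) = 4105 kJ
Bonds formed (products):
  C-C: 2 × 342 = 684
  C-Cl: 1 × 340 = 340
  C-H: 7 × 398 = 2786
  H-Cl: 1 × 448 = 448
  Σ(formed) = 4258 kJ
ΔH = Σ(broken) − Σ(formed) = 4105 − 4258 = −153 kJ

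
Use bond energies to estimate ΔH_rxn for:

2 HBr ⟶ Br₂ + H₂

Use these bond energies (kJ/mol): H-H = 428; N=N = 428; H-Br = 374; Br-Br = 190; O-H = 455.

Bonds broken (reactants):
  H-Br: 2 × 374 = 748
  Σ(broken) = 748 kJ
Bonds formed (products):
  Br-Br: 1 × 190 = 190
  H-H: 1 × 428 = 428
  Σ(formed) = 618 kJ
ΔH = Σ(broken) − Σ(formed) = 748 − 618 = +130 kJ

ΔH ≈ +130 kJ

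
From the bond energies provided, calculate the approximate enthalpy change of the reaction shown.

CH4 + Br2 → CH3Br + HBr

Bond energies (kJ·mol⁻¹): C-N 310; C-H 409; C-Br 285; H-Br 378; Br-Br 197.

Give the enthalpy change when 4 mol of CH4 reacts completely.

Bonds broken (reactants):
  Br-Br: 1 × 197 = 197
  C-H: 4 × 409 = 1636
  Σ(broken) = 1833 kJ
Bonds formed (products):
  C-Br: 1 × 285 = 285
  C-H: 3 × 409 = 1227
  H-Br: 1 × 378 = 378
  Σ(formed) = 1890 kJ
ΔH = Σ(broken) − Σ(formed) = 1833 − 1890 = −57 kJ
For 4× the reaction as written: 4 × (−57) = −228 kJ

ΔH = −228 kJ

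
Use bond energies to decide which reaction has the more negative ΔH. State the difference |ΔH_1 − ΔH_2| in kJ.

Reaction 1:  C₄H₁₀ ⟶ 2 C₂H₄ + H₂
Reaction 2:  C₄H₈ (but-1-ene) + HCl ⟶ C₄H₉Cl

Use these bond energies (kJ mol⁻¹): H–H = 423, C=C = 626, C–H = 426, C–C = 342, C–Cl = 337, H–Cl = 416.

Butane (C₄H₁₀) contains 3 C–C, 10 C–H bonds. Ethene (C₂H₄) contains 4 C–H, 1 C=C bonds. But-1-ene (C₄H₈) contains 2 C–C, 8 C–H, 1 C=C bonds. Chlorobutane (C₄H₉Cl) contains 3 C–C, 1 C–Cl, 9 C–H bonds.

Reaction 1:
  Bonds broken (reactants):
    C–C: 3 × 342 = 1026
    C–H: 10 × 426 = 4260
    Σ(broken) = 5286 kJ
  Bonds formed (products):
    C–H: 8 × 426 = 3408
    C=C: 2 × 626 = 1252
    H–H: 1 × 423 = 423
    Σ(formed) = 5083 kJ
  ΔH_1 = 5286 − 5083 = +203 kJ
Reaction 2:
  Bonds broken (reactants):
    C–C: 2 × 342 = 684
    C–H: 8 × 426 = 3408
    C=C: 1 × 626 = 626
    H–Cl: 1 × 416 = 416
    Σ(broken) = 5134 kJ
  Bonds formed (products):
    C–C: 3 × 342 = 1026
    C–Cl: 1 × 337 = 337
    C–H: 9 × 426 = 3834
    Σ(formed) = 5197 kJ
  ΔH_2 = 5134 − 5197 = −63 kJ
ΔH_1 − ΔH_2 = +266 kJ, so reaction 2 has the more negative ΔH; |ΔH_1 − ΔH_2| = 266 kJ.

Reaction 2, by 266 kJ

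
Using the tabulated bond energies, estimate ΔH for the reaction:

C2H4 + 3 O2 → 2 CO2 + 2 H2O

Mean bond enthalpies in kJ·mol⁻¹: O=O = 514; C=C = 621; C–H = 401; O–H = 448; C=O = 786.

Bonds broken (reactants):
  C–H: 4 × 401 = 1604
  C=C: 1 × 621 = 621
  O=O: 3 × 514 = 1542
  Σ(broken) = 3767 kJ
Bonds formed (products):
  C=O: 4 × 786 = 3144
  O–H: 4 × 448 = 1792
  Σ(formed) = 4936 kJ
ΔH = Σ(broken) − Σ(formed) = 3767 − 4936 = −1169 kJ

ΔH ≈ −1169 kJ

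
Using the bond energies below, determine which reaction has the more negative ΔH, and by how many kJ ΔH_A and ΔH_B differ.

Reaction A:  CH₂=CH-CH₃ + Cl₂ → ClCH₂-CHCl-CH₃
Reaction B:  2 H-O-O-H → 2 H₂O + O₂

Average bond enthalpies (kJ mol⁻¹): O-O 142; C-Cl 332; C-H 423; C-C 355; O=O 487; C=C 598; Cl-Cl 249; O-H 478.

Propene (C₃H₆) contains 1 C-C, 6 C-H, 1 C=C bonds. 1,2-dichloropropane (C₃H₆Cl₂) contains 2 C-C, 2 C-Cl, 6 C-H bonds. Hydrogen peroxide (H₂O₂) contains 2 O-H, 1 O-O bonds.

Reaction A:
  Bonds broken (reactants):
    C-C: 1 × 355 = 355
    C-H: 6 × 423 = 2538
    C=C: 1 × 598 = 598
    Cl-Cl: 1 × 249 = 249
    Σ(broken) = 3740 kJ
  Bonds formed (products):
    C-C: 2 × 355 = 710
    C-Cl: 2 × 332 = 664
    C-H: 6 × 423 = 2538
    Σ(formed) = 3912 kJ
  ΔH_A = 3740 − 3912 = −172 kJ
Reaction B:
  Bonds broken (reactants):
    O-H: 4 × 478 = 1912
    O-O: 2 × 142 = 284
    Σ(broken) = 2196 kJ
  Bonds formed (products):
    O-H: 4 × 478 = 1912
    O=O: 1 × 487 = 487
    Σ(formed) = 2399 kJ
  ΔH_B = 2196 − 2399 = −203 kJ
ΔH_A − ΔH_B = +31 kJ, so reaction B has the more negative ΔH; |ΔH_A − ΔH_B| = 31 kJ.

Reaction B, by 31 kJ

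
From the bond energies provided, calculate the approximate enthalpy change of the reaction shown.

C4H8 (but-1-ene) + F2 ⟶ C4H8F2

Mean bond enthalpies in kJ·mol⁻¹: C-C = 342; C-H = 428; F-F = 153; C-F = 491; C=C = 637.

Bonds broken (reactants):
  C-C: 2 × 342 = 684
  C-H: 8 × 428 = 3424
  C=C: 1 × 637 = 637
  F-F: 1 × 153 = 153
  Σ(broken) = 4898 kJ
Bonds formed (products):
  C-C: 3 × 342 = 1026
  C-F: 2 × 491 = 982
  C-H: 8 × 428 = 3424
  Σ(formed) = 5432 kJ
ΔH = Σ(broken) − Σ(formed) = 4898 − 5432 = −534 kJ

ΔH ≈ −534 kJ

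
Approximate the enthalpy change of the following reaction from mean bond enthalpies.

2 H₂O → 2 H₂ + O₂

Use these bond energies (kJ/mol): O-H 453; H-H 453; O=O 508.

Bonds broken (reactants):
  O-H: 4 × 453 = 1812
  Σ(broken) = 1812 kJ
Bonds formed (products):
  H-H: 2 × 453 = 906
  O=O: 1 × 508 = 508
  Σ(formed) = 1414 kJ
ΔH = Σ(broken) − Σ(formed) = 1812 − 1414 = +398 kJ

ΔH ≈ +398 kJ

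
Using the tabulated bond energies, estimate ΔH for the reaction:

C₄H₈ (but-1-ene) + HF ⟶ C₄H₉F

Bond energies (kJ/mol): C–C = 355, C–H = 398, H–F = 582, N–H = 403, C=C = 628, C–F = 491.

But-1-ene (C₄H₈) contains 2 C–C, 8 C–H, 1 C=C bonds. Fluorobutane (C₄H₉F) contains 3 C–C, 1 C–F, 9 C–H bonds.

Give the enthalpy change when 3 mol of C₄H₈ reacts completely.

ΔH = −102 kJ

Bonds broken (reactants):
  C–C: 2 × 355 = 710
  C–H: 8 × 398 = 3184
  C=C: 1 × 628 = 628
  H–F: 1 × 582 = 582
  Σ(broken) = 5104 kJ
Bonds formed (products):
  C–C: 3 × 355 = 1065
  C–F: 1 × 491 = 491
  C–H: 9 × 398 = 3582
  Σ(formed) = 5138 kJ
ΔH = Σ(broken) − Σ(formed) = 5104 − 5138 = −34 kJ
For 3× the reaction as written: 3 × (−34) = −102 kJ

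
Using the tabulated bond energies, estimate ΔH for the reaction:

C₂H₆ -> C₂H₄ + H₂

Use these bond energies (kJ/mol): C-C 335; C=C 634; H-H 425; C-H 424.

ΔH ≈ +124 kJ

Bonds broken (reactants):
  C-C: 1 × 335 = 335
  C-H: 6 × 424 = 2544
  Σ(broken) = 2879 kJ
Bonds formed (products):
  C-H: 4 × 424 = 1696
  C=C: 1 × 634 = 634
  H-H: 1 × 425 = 425
  Σ(formed) = 2755 kJ
ΔH = Σ(broken) − Σ(formed) = 2879 − 2755 = +124 kJ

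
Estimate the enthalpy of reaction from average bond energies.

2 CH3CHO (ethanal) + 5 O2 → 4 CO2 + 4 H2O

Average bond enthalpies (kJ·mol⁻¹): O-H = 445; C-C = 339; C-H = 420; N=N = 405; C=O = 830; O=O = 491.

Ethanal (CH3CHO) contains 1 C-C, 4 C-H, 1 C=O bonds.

Bonds broken (reactants):
  C-C: 2 × 339 = 678
  C-H: 8 × 420 = 3360
  C=O: 2 × 830 = 1660
  O=O: 5 × 491 = 2455
  Σ(broken) = 8153 kJ
Bonds formed (products):
  C=O: 8 × 830 = 6640
  O-H: 8 × 445 = 3560
  Σ(formed) = 10200 kJ
ΔH = Σ(broken) − Σ(formed) = 8153 − 10200 = −2047 kJ

ΔH ≈ −2047 kJ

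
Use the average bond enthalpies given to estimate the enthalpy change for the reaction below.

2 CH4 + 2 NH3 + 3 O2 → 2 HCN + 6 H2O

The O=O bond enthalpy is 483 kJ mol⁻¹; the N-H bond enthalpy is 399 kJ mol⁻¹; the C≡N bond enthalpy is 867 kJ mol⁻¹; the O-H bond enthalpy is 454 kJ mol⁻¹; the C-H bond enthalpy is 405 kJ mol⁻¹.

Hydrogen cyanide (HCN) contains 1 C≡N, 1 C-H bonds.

Bonds broken (reactants):
  C-H: 8 × 405 = 3240
  N-H: 6 × 399 = 2394
  O=O: 3 × 483 = 1449
  Σ(broken) = 7083 kJ
Bonds formed (products):
  C≡N: 2 × 867 = 1734
  C-H: 2 × 405 = 810
  O-H: 12 × 454 = 5448
  Σ(formed) = 7992 kJ
ΔH = Σ(broken) − Σ(formed) = 7083 − 7992 = −909 kJ

ΔH ≈ −909 kJ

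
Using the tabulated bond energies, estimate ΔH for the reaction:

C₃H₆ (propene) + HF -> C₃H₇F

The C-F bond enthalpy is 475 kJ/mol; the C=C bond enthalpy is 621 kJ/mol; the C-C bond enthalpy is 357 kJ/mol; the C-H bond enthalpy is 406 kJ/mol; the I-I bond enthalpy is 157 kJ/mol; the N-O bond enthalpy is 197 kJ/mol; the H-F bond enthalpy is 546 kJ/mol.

ΔH ≈ −71 kJ

Bonds broken (reactants):
  C-C: 1 × 357 = 357
  C-H: 6 × 406 = 2436
  C=C: 1 × 621 = 621
  H-F: 1 × 546 = 546
  Σ(broken) = 3960 kJ
Bonds formed (products):
  C-C: 2 × 357 = 714
  C-F: 1 × 475 = 475
  C-H: 7 × 406 = 2842
  Σ(formed) = 4031 kJ
ΔH = Σ(broken) − Σ(formed) = 3960 − 4031 = −71 kJ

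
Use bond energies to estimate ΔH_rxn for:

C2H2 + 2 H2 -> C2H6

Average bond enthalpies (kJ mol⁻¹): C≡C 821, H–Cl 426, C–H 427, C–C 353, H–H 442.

ΔH ≈ −356 kJ

Bonds broken (reactants):
  C≡C: 1 × 821 = 821
  C–H: 2 × 427 = 854
  H–H: 2 × 442 = 884
  Σ(broken) = 2559 kJ
Bonds formed (products):
  C–C: 1 × 353 = 353
  C–H: 6 × 427 = 2562
  Σ(formed) = 2915 kJ
ΔH = Σ(broken) − Σ(formed) = 2559 − 2915 = −356 kJ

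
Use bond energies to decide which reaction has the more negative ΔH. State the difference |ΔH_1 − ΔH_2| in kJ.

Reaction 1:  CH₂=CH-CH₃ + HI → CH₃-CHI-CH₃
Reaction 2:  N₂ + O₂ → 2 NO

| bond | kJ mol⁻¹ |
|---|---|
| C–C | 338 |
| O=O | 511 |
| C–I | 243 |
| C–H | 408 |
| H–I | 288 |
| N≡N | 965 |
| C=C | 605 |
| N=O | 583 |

Reaction 1, by 406 kJ

Reaction 1:
  Bonds broken (reactants):
    C–C: 1 × 338 = 338
    C–H: 6 × 408 = 2448
    C=C: 1 × 605 = 605
    H–I: 1 × 288 = 288
    Σ(broken) = 3679 kJ
  Bonds formed (products):
    C–C: 2 × 338 = 676
    C–H: 7 × 408 = 2856
    C–I: 1 × 243 = 243
    Σ(formed) = 3775 kJ
  ΔH_1 = 3679 − 3775 = −96 kJ
Reaction 2:
  Bonds broken (reactants):
    N≡N: 1 × 965 = 965
    O=O: 1 × 511 = 511
    Σ(broken) = 1476 kJ
  Bonds formed (products):
    N=O: 2 × 583 = 1166
    Σ(formed) = 1166 kJ
  ΔH_2 = 1476 − 1166 = +310 kJ
ΔH_1 − ΔH_2 = −406 kJ, so reaction 1 has the more negative ΔH; |ΔH_1 − ΔH_2| = 406 kJ.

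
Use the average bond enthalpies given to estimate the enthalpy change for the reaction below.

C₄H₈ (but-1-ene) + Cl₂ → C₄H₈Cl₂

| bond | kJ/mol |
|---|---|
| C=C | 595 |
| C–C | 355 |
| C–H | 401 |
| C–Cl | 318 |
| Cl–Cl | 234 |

Bonds broken (reactants):
  C–C: 2 × 355 = 710
  C–H: 8 × 401 = 3208
  C=C: 1 × 595 = 595
  Cl–Cl: 1 × 234 = 234
  Σ(broken) = 4747 kJ
Bonds formed (products):
  C–C: 3 × 355 = 1065
  C–Cl: 2 × 318 = 636
  C–H: 8 × 401 = 3208
  Σ(formed) = 4909 kJ
ΔH = Σ(broken) − Σ(formed) = 4747 − 4909 = −162 kJ

ΔH ≈ −162 kJ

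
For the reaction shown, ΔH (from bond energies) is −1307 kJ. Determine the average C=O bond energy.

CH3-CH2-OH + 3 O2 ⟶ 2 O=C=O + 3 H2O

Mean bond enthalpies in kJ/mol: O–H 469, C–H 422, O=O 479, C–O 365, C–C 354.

D(C=O) ≈ 807 kJ/mol

Let D be the C=O bond energy.
Σ(broken) = 1×354 + 5×422 + 1×365 + 1×469 + 3×479 = 4735
Σ(formed) = 4×D + 6×469 = 2814 + 4D
ΔH = Σ(broken) − Σ(formed) = (4735) − (2814 + 4D) = +1921 − 4D
Setting this equal to −1307 kJ gives 4D = 3228, so D = 807 kJ/mol.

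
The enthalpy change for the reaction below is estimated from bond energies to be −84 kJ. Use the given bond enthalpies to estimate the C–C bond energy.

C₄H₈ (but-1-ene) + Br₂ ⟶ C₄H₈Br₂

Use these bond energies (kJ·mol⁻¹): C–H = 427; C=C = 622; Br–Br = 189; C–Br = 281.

Let D be the C–C bond energy.
Σ(broken) = 1×189 + 2×D + 8×427 + 1×622 = 4227 + 2D
Σ(formed) = 2×281 + 3×D + 8×427 = 3978 + 3D
ΔH = Σ(broken) − Σ(formed) = (4227 + 2D) − (3978 + 3D) = +249 − D
Setting this equal to −84 kJ gives D = 333 kJ/mol.

D(C–C) ≈ 333 kJ/mol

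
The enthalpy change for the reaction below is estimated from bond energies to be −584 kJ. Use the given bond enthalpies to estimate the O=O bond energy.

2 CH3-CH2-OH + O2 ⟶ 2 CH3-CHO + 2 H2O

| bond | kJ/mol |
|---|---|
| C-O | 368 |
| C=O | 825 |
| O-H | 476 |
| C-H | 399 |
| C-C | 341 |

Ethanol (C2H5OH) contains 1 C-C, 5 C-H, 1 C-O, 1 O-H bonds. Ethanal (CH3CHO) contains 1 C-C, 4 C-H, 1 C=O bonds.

D(O=O) ≈ 484 kJ/mol

Let D be the O=O bond energy.
Σ(broken) = 2×341 + 10×399 + 2×368 + 2×476 + 1×D = 6360 + D
Σ(formed) = 2×341 + 8×399 + 2×825 + 4×476 = 7428
ΔH = Σ(broken) − Σ(formed) = (6360 + D) − (7428) = −1068 + D
Setting this equal to −584 kJ gives D = 484 kJ/mol.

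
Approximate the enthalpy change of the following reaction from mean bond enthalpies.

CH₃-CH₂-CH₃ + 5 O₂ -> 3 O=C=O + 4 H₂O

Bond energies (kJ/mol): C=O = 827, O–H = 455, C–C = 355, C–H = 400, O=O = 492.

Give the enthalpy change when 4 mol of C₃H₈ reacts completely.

ΔH = −8928 kJ

Bonds broken (reactants):
  C–C: 2 × 355 = 710
  C–H: 8 × 400 = 3200
  O=O: 5 × 492 = 2460
  Σ(broken) = 6370 kJ
Bonds formed (products):
  C=O: 6 × 827 = 4962
  O–H: 8 × 455 = 3640
  Σ(formed) = 8602 kJ
ΔH = Σ(broken) − Σ(formed) = 6370 − 8602 = −2232 kJ
For 4× the reaction as written: 4 × (−2232) = −8928 kJ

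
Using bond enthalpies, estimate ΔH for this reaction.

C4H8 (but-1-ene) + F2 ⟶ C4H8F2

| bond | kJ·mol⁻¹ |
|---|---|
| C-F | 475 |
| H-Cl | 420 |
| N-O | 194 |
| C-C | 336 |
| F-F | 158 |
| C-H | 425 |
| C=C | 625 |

ΔH ≈ −503 kJ

Bonds broken (reactants):
  C-C: 2 × 336 = 672
  C-H: 8 × 425 = 3400
  C=C: 1 × 625 = 625
  F-F: 1 × 158 = 158
  Σ(broken) = 4855 kJ
Bonds formed (products):
  C-C: 3 × 336 = 1008
  C-F: 2 × 475 = 950
  C-H: 8 × 425 = 3400
  Σ(formed) = 5358 kJ
ΔH = Σ(broken) − Σ(formed) = 4855 − 5358 = −503 kJ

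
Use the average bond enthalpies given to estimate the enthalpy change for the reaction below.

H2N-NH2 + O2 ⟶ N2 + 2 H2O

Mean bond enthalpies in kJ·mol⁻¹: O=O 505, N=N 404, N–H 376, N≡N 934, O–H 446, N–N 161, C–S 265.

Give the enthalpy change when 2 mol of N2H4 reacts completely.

Bonds broken (reactants):
  N–H: 4 × 376 = 1504
  N–N: 1 × 161 = 161
  O=O: 1 × 505 = 505
  Σ(broken) = 2170 kJ
Bonds formed (products):
  N≡N: 1 × 934 = 934
  O–H: 4 × 446 = 1784
  Σ(formed) = 2718 kJ
ΔH = Σ(broken) − Σ(formed) = 2170 − 2718 = −548 kJ
For 2× the reaction as written: 2 × (−548) = −1096 kJ

ΔH = −1096 kJ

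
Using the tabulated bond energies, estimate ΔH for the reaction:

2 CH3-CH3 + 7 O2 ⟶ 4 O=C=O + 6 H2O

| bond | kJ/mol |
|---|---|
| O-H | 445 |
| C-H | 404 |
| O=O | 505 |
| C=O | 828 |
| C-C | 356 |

Bonds broken (reactants):
  C-C: 2 × 356 = 712
  C-H: 12 × 404 = 4848
  O=O: 7 × 505 = 3535
  Σ(broken) = 9095 kJ
Bonds formed (products):
  C=O: 8 × 828 = 6624
  O-H: 12 × 445 = 5340
  Σ(formed) = 11964 kJ
ΔH = Σ(broken) − Σ(formed) = 9095 − 11964 = −2869 kJ

ΔH ≈ −2869 kJ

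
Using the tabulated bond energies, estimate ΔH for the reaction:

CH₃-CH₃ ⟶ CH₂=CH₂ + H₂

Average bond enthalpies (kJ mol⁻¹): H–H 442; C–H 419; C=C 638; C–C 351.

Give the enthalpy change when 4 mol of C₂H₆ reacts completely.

Bonds broken (reactants):
  C–C: 1 × 351 = 351
  C–H: 6 × 419 = 2514
  Σ(broken) = 2865 kJ
Bonds formed (products):
  C–H: 4 × 419 = 1676
  C=C: 1 × 638 = 638
  H–H: 1 × 442 = 442
  Σ(formed) = 2756 kJ
ΔH = Σ(broken) − Σ(formed) = 2865 − 2756 = +109 kJ
For 4× the reaction as written: 4 × (+109) = +436 kJ

ΔH = +436 kJ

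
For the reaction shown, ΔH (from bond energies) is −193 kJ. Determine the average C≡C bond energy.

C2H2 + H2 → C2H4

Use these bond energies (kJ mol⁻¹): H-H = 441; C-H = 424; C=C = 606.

Let D be the C≡C bond energy.
Σ(broken) = 1×D + 2×424 + 1×441 = 1289 + D
Σ(formed) = 4×424 + 1×606 = 2302
ΔH = Σ(broken) − Σ(formed) = (1289 + D) − (2302) = −1013 + D
Setting this equal to −193 kJ gives D = 820 kJ/mol.

D(C≡C) ≈ 820 kJ/mol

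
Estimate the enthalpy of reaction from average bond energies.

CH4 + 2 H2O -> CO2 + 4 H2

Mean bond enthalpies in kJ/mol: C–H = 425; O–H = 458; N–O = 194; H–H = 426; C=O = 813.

ΔH ≈ +202 kJ

Bonds broken (reactants):
  C–H: 4 × 425 = 1700
  O–H: 4 × 458 = 1832
  Σ(broken) = 3532 kJ
Bonds formed (products):
  C=O: 2 × 813 = 1626
  H–H: 4 × 426 = 1704
  Σ(formed) = 3330 kJ
ΔH = Σ(broken) − Σ(formed) = 3532 − 3330 = +202 kJ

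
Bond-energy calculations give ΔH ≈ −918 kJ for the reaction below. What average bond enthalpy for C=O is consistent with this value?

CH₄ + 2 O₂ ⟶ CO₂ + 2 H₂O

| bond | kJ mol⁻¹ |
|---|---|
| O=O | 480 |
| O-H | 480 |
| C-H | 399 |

Let D be the C=O bond energy.
Σ(broken) = 4×399 + 2×480 = 2556
Σ(formed) = 2×D + 4×480 = 1920 + 2D
ΔH = Σ(broken) − Σ(formed) = (2556) − (1920 + 2D) = +636 − 2D
Setting this equal to −918 kJ gives 2D = 1554, so D = 777 kJ/mol.

D(C=O) ≈ 777 kJ/mol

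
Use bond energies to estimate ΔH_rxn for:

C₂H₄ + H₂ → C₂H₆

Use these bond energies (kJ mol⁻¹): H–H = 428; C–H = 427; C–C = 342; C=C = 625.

Bonds broken (reactants):
  C–H: 4 × 427 = 1708
  C=C: 1 × 625 = 625
  H–H: 1 × 428 = 428
  Σ(broken) = 2761 kJ
Bonds formed (products):
  C–C: 1 × 342 = 342
  C–H: 6 × 427 = 2562
  Σ(formed) = 2904 kJ
ΔH = Σ(broken) − Σ(formed) = 2761 − 2904 = −143 kJ

ΔH ≈ −143 kJ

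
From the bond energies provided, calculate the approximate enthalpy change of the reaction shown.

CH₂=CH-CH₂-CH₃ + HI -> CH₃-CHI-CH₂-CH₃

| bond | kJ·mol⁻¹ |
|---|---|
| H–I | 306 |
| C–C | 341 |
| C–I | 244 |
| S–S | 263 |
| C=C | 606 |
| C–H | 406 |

ΔH ≈ −79 kJ

Bonds broken (reactants):
  C–C: 2 × 341 = 682
  C–H: 8 × 406 = 3248
  C=C: 1 × 606 = 606
  H–I: 1 × 306 = 306
  Σ(broken) = 4842 kJ
Bonds formed (products):
  C–C: 3 × 341 = 1023
  C–H: 9 × 406 = 3654
  C–I: 1 × 244 = 244
  Σ(formed) = 4921 kJ
ΔH = Σ(broken) − Σ(formed) = 4842 − 4921 = −79 kJ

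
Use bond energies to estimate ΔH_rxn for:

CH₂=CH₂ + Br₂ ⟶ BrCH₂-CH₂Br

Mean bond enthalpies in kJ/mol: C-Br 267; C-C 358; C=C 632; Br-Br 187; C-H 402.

ΔH ≈ −73 kJ

Bonds broken (reactants):
  Br-Br: 1 × 187 = 187
  C-H: 4 × 402 = 1608
  C=C: 1 × 632 = 632
  Σ(broken) = 2427 kJ
Bonds formed (products):
  C-Br: 2 × 267 = 534
  C-C: 1 × 358 = 358
  C-H: 4 × 402 = 1608
  Σ(formed) = 2500 kJ
ΔH = Σ(broken) − Σ(formed) = 2427 − 2500 = −73 kJ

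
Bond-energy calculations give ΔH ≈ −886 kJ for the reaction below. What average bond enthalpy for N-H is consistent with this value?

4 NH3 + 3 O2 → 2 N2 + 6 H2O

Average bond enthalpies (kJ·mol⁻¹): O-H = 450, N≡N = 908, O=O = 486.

D(N-H) ≈ 406 kJ/mol

Let D be the N-H bond energy.
Σ(broken) = 12×D + 3×486 = 1458 + 12D
Σ(formed) = 2×908 + 12×450 = 7216
ΔH = Σ(broken) − Σ(formed) = (1458 + 12D) − (7216) = −5758 + 12D
Setting this equal to −886 kJ gives 12D = 4872, so D = 406 kJ/mol.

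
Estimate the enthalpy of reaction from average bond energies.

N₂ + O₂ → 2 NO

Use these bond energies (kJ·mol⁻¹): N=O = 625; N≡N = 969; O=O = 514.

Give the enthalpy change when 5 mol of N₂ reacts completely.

Bonds broken (reactants):
  N≡N: 1 × 969 = 969
  O=O: 1 × 514 = 514
  Σ(broken) = 1483 kJ
Bonds formed (products):
  N=O: 2 × 625 = 1250
  Σ(formed) = 1250 kJ
ΔH = Σ(broken) − Σ(formed) = 1483 − 1250 = +233 kJ
For 5× the reaction as written: 5 × (+233) = +1165 kJ

ΔH = +1165 kJ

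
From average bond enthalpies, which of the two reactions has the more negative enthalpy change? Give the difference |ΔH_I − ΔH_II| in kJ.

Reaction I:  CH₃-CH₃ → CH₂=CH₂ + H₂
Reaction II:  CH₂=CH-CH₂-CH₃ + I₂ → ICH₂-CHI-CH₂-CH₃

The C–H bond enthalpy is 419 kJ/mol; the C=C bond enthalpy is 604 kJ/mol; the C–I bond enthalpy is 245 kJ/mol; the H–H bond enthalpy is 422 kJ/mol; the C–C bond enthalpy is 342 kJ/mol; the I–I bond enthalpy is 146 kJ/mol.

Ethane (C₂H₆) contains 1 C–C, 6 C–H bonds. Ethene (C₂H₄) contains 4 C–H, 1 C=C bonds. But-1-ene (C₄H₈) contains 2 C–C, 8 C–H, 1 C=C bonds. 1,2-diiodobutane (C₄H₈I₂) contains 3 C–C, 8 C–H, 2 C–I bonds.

Reaction II, by 236 kJ

Reaction I:
  Bonds broken (reactants):
    C–C: 1 × 342 = 342
    C–H: 6 × 419 = 2514
    Σ(broken) = 2856 kJ
  Bonds formed (products):
    C–H: 4 × 419 = 1676
    C=C: 1 × 604 = 604
    H–H: 1 × 422 = 422
    Σ(formed) = 2702 kJ
  ΔH_I = 2856 − 2702 = +154 kJ
Reaction II:
  Bonds broken (reactants):
    C–C: 2 × 342 = 684
    C–H: 8 × 419 = 3352
    C=C: 1 × 604 = 604
    I–I: 1 × 146 = 146
    Σ(broken) = 4786 kJ
  Bonds formed (products):
    C–C: 3 × 342 = 1026
    C–H: 8 × 419 = 3352
    C–I: 2 × 245 = 490
    Σ(formed) = 4868 kJ
  ΔH_II = 4786 − 4868 = −82 kJ
ΔH_I − ΔH_II = +236 kJ, so reaction II has the more negative ΔH; |ΔH_I − ΔH_II| = 236 kJ.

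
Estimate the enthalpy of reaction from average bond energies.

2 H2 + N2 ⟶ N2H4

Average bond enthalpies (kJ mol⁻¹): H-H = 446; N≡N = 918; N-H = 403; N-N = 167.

Bonds broken (reactants):
  H-H: 2 × 446 = 892
  N≡N: 1 × 918 = 918
  Σ(broken) = 1810 kJ
Bonds formed (products):
  N-H: 4 × 403 = 1612
  N-N: 1 × 167 = 167
  Σ(formed) = 1779 kJ
ΔH = Σ(broken) − Σ(formed) = 1810 − 1779 = +31 kJ

ΔH ≈ +31 kJ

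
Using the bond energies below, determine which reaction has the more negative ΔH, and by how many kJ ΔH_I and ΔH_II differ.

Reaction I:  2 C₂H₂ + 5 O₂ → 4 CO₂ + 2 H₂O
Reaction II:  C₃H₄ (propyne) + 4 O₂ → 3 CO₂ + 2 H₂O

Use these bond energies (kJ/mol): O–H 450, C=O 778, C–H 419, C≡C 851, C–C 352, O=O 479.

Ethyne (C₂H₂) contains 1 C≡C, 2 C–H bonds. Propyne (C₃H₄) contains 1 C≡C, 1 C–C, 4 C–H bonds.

Reaction I, by 578 kJ

Reaction I:
  Bonds broken (reactants):
    C≡C: 2 × 851 = 1702
    C–H: 4 × 419 = 1676
    O=O: 5 × 479 = 2395
    Σ(broken) = 5773 kJ
  Bonds formed (products):
    C=O: 8 × 778 = 6224
    O–H: 4 × 450 = 1800
    Σ(formed) = 8024 kJ
  ΔH_I = 5773 − 8024 = −2251 kJ
Reaction II:
  Bonds broken (reactants):
    C≡C: 1 × 851 = 851
    C–C: 1 × 352 = 352
    C–H: 4 × 419 = 1676
    O=O: 4 × 479 = 1916
    Σ(broken) = 4795 kJ
  Bonds formed (products):
    C=O: 6 × 778 = 4668
    O–H: 4 × 450 = 1800
    Σ(formed) = 6468 kJ
  ΔH_II = 4795 − 6468 = −1673 kJ
ΔH_I − ΔH_II = −578 kJ, so reaction I has the more negative ΔH; |ΔH_I − ΔH_II| = 578 kJ.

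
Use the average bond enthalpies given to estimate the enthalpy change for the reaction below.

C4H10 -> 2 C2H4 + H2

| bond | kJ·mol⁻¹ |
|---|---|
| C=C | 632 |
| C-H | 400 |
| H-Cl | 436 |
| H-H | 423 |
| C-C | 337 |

ΔH ≈ +124 kJ

Bonds broken (reactants):
  C-C: 3 × 337 = 1011
  C-H: 10 × 400 = 4000
  Σ(broken) = 5011 kJ
Bonds formed (products):
  C-H: 8 × 400 = 3200
  C=C: 2 × 632 = 1264
  H-H: 1 × 423 = 423
  Σ(formed) = 4887 kJ
ΔH = Σ(broken) − Σ(formed) = 5011 − 4887 = +124 kJ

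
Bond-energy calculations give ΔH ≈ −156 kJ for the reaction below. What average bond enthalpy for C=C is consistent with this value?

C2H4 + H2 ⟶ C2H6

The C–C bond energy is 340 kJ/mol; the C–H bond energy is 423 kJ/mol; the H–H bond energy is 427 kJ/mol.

Let D be the C=C bond energy.
Σ(broken) = 4×423 + 1×D + 1×427 = 2119 + D
Σ(formed) = 1×340 + 6×423 = 2878
ΔH = Σ(broken) − Σ(formed) = (2119 + D) − (2878) = −759 + D
Setting this equal to −156 kJ gives D = 603 kJ/mol.

D(C=C) ≈ 603 kJ/mol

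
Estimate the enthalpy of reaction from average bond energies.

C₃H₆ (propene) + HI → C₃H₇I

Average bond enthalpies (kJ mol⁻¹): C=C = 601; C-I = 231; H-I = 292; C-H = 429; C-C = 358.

Bonds broken (reactants):
  C-C: 1 × 358 = 358
  C-H: 6 × 429 = 2574
  C=C: 1 × 601 = 601
  H-I: 1 × 292 = 292
  Σ(broken) = 3825 kJ
Bonds formed (products):
  C-C: 2 × 358 = 716
  C-H: 7 × 429 = 3003
  C-I: 1 × 231 = 231
  Σ(formed) = 3950 kJ
ΔH = Σ(broken) − Σ(formed) = 3825 − 3950 = −125 kJ

ΔH ≈ −125 kJ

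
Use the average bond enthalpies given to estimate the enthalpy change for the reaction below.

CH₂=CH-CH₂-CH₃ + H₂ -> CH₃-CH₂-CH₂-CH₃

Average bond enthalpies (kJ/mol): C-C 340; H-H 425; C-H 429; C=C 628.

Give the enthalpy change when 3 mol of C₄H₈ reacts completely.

ΔH = −435 kJ

Bonds broken (reactants):
  C-C: 2 × 340 = 680
  C-H: 8 × 429 = 3432
  C=C: 1 × 628 = 628
  H-H: 1 × 425 = 425
  Σ(broken) = 5165 kJ
Bonds formed (products):
  C-C: 3 × 340 = 1020
  C-H: 10 × 429 = 4290
  Σ(formed) = 5310 kJ
ΔH = Σ(broken) − Σ(formed) = 5165 − 5310 = −145 kJ
For 3× the reaction as written: 3 × (−145) = −435 kJ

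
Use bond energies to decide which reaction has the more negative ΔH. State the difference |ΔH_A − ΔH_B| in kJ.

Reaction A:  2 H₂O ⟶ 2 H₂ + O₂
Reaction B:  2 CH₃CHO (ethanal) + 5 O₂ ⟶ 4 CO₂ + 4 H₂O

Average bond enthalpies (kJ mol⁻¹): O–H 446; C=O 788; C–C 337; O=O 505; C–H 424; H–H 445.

Reaction A:
  Bonds broken (reactants):
    O–H: 4 × 446 = 1784
    Σ(broken) = 1784 kJ
  Bonds formed (products):
    H–H: 2 × 445 = 890
    O=O: 1 × 505 = 505
    Σ(formed) = 1395 kJ
  ΔH_A = 1784 − 1395 = +389 kJ
Reaction B:
  Bonds broken (reactants):
    C–C: 2 × 337 = 674
    C–H: 8 × 424 = 3392
    C=O: 2 × 788 = 1576
    O=O: 5 × 505 = 2525
    Σ(broken) = 8167 kJ
  Bonds formed (products):
    C=O: 8 × 788 = 6304
    O–H: 8 × 446 = 3568
    Σ(formed) = 9872 kJ
  ΔH_B = 8167 − 9872 = −1705 kJ
ΔH_A − ΔH_B = +2094 kJ, so reaction B has the more negative ΔH; |ΔH_A − ΔH_B| = 2094 kJ.

Reaction B, by 2094 kJ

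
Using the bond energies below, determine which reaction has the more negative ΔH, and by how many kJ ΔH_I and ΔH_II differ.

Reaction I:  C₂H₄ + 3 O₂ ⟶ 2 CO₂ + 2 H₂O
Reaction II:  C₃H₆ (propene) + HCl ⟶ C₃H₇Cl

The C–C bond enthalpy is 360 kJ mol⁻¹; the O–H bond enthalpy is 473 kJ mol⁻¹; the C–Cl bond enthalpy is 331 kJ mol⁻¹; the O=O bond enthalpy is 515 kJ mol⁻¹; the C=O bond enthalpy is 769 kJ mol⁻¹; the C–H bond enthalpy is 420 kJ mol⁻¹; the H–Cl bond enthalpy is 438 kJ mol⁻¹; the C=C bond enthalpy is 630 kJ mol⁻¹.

Reaction I:
  Bonds broken (reactants):
    C–H: 4 × 420 = 1680
    C=C: 1 × 630 = 630
    O=O: 3 × 515 = 1545
    Σ(broken) = 3855 kJ
  Bonds formed (products):
    C=O: 4 × 769 = 3076
    O–H: 4 × 473 = 1892
    Σ(formed) = 4968 kJ
  ΔH_I = 3855 − 4968 = −1113 kJ
Reaction II:
  Bonds broken (reactants):
    C–C: 1 × 360 = 360
    C–H: 6 × 420 = 2520
    C=C: 1 × 630 = 630
    H–Cl: 1 × 438 = 438
    Σ(broken) = 3948 kJ
  Bonds formed (products):
    C–C: 2 × 360 = 720
    C–Cl: 1 × 331 = 331
    C–H: 7 × 420 = 2940
    Σ(formed) = 3991 kJ
  ΔH_II = 3948 − 3991 = −43 kJ
ΔH_I − ΔH_II = −1070 kJ, so reaction I has the more negative ΔH; |ΔH_I − ΔH_II| = 1070 kJ.

Reaction I, by 1070 kJ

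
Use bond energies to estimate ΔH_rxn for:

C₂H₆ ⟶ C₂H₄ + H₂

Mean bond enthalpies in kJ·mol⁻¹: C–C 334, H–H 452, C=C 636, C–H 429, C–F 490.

ΔH ≈ +104 kJ

Bonds broken (reactants):
  C–C: 1 × 334 = 334
  C–H: 6 × 429 = 2574
  Σ(broken) = 2908 kJ
Bonds formed (products):
  C–H: 4 × 429 = 1716
  C=C: 1 × 636 = 636
  H–H: 1 × 452 = 452
  Σ(formed) = 2804 kJ
ΔH = Σ(broken) − Σ(formed) = 2908 − 2804 = +104 kJ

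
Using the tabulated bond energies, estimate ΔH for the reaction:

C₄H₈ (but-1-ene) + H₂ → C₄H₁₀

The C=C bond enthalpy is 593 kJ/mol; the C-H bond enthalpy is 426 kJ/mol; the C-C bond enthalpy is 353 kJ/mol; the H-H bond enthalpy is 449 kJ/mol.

Bonds broken (reactants):
  C-C: 2 × 353 = 706
  C-H: 8 × 426 = 3408
  C=C: 1 × 593 = 593
  H-H: 1 × 449 = 449
  Σ(broken) = 5156 kJ
Bonds formed (products):
  C-C: 3 × 353 = 1059
  C-H: 10 × 426 = 4260
  Σ(formed) = 5319 kJ
ΔH = Σ(broken) − Σ(formed) = 5156 − 5319 = −163 kJ

ΔH ≈ −163 kJ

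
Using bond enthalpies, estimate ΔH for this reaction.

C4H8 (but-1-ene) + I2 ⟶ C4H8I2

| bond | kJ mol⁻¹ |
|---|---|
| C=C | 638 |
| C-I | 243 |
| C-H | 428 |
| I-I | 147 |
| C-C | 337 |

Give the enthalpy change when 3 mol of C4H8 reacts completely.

ΔH = −114 kJ

Bonds broken (reactants):
  C-C: 2 × 337 = 674
  C-H: 8 × 428 = 3424
  C=C: 1 × 638 = 638
  I-I: 1 × 147 = 147
  Σ(broken) = 4883 kJ
Bonds formed (products):
  C-C: 3 × 337 = 1011
  C-H: 8 × 428 = 3424
  C-I: 2 × 243 = 486
  Σ(formed) = 4921 kJ
ΔH = Σ(broken) − Σ(formed) = 4883 − 4921 = −38 kJ
For 3× the reaction as written: 3 × (−38) = −114 kJ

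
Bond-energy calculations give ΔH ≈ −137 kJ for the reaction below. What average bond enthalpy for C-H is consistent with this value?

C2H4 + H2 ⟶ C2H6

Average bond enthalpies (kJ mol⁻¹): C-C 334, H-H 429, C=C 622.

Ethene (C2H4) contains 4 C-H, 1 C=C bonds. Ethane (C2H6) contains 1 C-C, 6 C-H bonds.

D(C-H) ≈ 427 kJ/mol

Let D be the C-H bond energy.
Σ(broken) = 4×D + 1×622 + 1×429 = 1051 + 4D
Σ(formed) = 1×334 + 6×D = 334 + 6D
ΔH = Σ(broken) − Σ(formed) = (1051 + 4D) − (334 + 6D) = +717 − 2D
Setting this equal to −137 kJ gives 2D = 854, so D = 427 kJ/mol.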